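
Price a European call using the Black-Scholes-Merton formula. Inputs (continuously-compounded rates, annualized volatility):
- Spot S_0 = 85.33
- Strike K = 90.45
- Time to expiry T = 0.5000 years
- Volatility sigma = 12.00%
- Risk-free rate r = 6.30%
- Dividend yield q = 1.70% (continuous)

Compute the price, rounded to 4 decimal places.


d1 = (ln(S/K) + (r - q + 0.5*sigma^2) * T) / (sigma * sqrt(T)) = -0.37324772
d2 = d1 - sigma * sqrt(T) = -0.45810053
exp(-rT) = 0.96899096; exp(-qT) = 0.99153602
C = S_0 * exp(-qT) * N(d1) - K * exp(-rT) * N(d2)
N(d1) = 0.35448204; N(d2) = 0.32344011
C = 85.3300 * 0.99153602 * 0.35448204 - 90.4500 * 0.96899096 * 0.32344011 = 1.6440

Answer: Price = 1.6440


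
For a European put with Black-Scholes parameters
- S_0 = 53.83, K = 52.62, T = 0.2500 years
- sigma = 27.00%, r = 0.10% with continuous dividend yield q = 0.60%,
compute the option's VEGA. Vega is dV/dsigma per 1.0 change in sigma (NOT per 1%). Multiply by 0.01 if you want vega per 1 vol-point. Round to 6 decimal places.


d1 = 0.2266456071; d2 = 0.0916456071
phi(d1) = 0.3888262673; exp(-qT) = 0.9985011244; exp(-rT) = 0.9997500312
Vega = S * exp(-qT) * phi(d1) * sqrt(T) = 53.8300 * 0.9985011244 * 0.3888262673 * 0.5000000000 = 10.449573

Answer: Vega = 10.449573


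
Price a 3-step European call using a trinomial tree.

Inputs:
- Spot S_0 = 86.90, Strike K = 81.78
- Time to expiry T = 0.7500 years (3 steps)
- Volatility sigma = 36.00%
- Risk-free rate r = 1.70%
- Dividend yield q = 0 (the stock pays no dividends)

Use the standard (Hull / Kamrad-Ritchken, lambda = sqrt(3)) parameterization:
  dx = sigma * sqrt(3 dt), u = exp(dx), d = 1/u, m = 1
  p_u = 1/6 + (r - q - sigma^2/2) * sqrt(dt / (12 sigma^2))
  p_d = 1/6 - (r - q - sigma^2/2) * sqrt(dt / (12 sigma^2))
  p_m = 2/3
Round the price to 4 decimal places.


Answer: Price = V(0,0) = 13.5552

Derivation:
dt = T/N = 0.250000; dx = sigma*sqrt(3*dt) = 0.311769
u = exp(dx) = 1.365839; d = 1/u = 0.732151
p_u = 0.147502, p_m = 0.666667, p_d = 0.185831
Discount per step: exp(-r*dt) = 0.995759
Stock lattice S(k, j) with j the centered position index:
  k=0: S(0,+0) = 86.9000
  k=1: S(1,-1) = 63.6239; S(1,+0) = 86.9000; S(1,+1) = 118.6914
  k=2: S(2,-2) = 46.5823; S(2,-1) = 63.6239; S(2,+0) = 86.9000; S(2,+1) = 118.6914; S(2,+2) = 162.1134
  k=3: S(3,-3) = 34.1052; S(3,-2) = 46.5823; S(3,-1) = 63.6239; S(3,+0) = 86.9000; S(3,+1) = 118.6914; S(3,+2) = 162.1134; S(3,+3) = 221.4209
Terminal payoffs V(N, j) = max(S_T - K, 0):
  V(3,-3) = 0.000000; V(3,-2) = 0.000000; V(3,-1) = 0.000000; V(3,+0) = 5.120000; V(3,+1) = 36.911439; V(3,+2) = 80.333438; V(3,+3) = 139.640912
Backward induction: V(k, j) = exp(-r*dt) * [p_u * V(k+1, j+1) + p_m * V(k+1, j) + p_d * V(k+1, j-1)]
  V(2,-2) = exp(-r*dt) * [p_u*0.000000 + p_m*0.000000 + p_d*0.000000] = 0.000000
  V(2,-1) = exp(-r*dt) * [p_u*5.120000 + p_m*0.000000 + p_d*0.000000] = 0.752007
  V(2,+0) = exp(-r*dt) * [p_u*36.911439 + p_m*5.120000 + p_d*0.000000] = 8.820273
  V(2,+1) = exp(-r*dt) * [p_u*80.333438 + p_m*36.911439 + p_d*5.120000] = 37.249765
  V(2,+2) = exp(-r*dt) * [p_u*139.640912 + p_m*80.333438 + p_d*36.911439] = 80.668654
  V(1,-1) = exp(-r*dt) * [p_u*8.820273 + p_m*0.752007 + p_d*0.000000] = 1.794701
  V(1,+0) = exp(-r*dt) * [p_u*37.249765 + p_m*8.820273 + p_d*0.752007] = 11.465505
  V(1,+1) = exp(-r*dt) * [p_u*80.668654 + p_m*37.249765 + p_d*8.820273] = 38.208306
  V(0,+0) = exp(-r*dt) * [p_u*38.208306 + p_m*11.465505 + p_d*1.794701] = 13.555245


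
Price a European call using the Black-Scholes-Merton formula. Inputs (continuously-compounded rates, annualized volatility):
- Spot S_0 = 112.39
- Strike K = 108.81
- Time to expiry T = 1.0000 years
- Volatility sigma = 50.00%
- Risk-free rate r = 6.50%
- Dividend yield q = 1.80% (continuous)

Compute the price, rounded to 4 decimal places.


d1 = (ln(S/K) + (r - q + 0.5*sigma^2) * T) / (sigma * sqrt(T)) = 0.40874345
d2 = d1 - sigma * sqrt(T) = -0.09125655
exp(-rT) = 0.93706746; exp(-qT) = 0.98216103
C = S_0 * exp(-qT) * N(d1) - K * exp(-rT) * N(d2)
N(d1) = 0.65863603; N(d2) = 0.46364437
C = 112.3900 * 0.98216103 * 0.65863603 - 108.8100 * 0.93706746 * 0.46364437 = 25.4293

Answer: Price = 25.4293


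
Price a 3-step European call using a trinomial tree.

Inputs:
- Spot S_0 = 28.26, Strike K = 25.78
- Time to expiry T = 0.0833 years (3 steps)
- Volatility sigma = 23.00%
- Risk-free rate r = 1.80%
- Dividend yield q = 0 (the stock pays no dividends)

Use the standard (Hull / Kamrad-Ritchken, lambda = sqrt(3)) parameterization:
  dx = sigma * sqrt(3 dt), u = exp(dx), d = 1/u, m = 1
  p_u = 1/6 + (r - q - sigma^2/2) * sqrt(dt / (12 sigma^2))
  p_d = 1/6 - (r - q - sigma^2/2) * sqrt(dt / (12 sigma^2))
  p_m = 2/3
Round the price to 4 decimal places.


dt = T/N = 0.027767; dx = sigma*sqrt(3*dt) = 0.066382
u = exp(dx) = 1.068635; d = 1/u = 0.935773
p_u = 0.164899, p_m = 0.666667, p_d = 0.168434
Discount per step: exp(-r*dt) = 0.999500
Stock lattice S(k, j) with j the centered position index:
  k=0: S(0,+0) = 28.2600
  k=1: S(1,-1) = 26.4450; S(1,+0) = 28.2600; S(1,+1) = 30.1996
  k=2: S(2,-2) = 24.7465; S(2,-1) = 26.4450; S(2,+0) = 28.2600; S(2,+1) = 30.1996; S(2,+2) = 32.2724
  k=3: S(3,-3) = 23.1571; S(3,-2) = 24.7465; S(3,-1) = 26.4450; S(3,+0) = 28.2600; S(3,+1) = 30.1996; S(3,+2) = 32.2724; S(3,+3) = 34.4874
Terminal payoffs V(N, j) = max(S_T - K, 0):
  V(3,-3) = 0.000000; V(3,-2) = 0.000000; V(3,-1) = 0.664954; V(3,+0) = 2.480000; V(3,+1) = 4.419621; V(3,+2) = 6.492368; V(3,+3) = 8.707377
Backward induction: V(k, j) = exp(-r*dt) * [p_u * V(k+1, j+1) + p_m * V(k+1, j) + p_d * V(k+1, j-1)]
  V(2,-2) = exp(-r*dt) * [p_u*0.664954 + p_m*0.000000 + p_d*0.000000] = 0.109596
  V(2,-1) = exp(-r*dt) * [p_u*2.480000 + p_m*0.664954 + p_d*0.000000] = 0.851828
  V(2,+0) = exp(-r*dt) * [p_u*4.419621 + p_m*2.480000 + p_d*0.664954] = 2.492881
  V(2,+1) = exp(-r*dt) * [p_u*6.492368 + p_m*4.419621 + p_d*2.480000] = 4.432502
  V(2,+2) = exp(-r*dt) * [p_u*8.707377 + p_m*6.492368 + p_d*4.419621] = 6.505249
  V(1,-1) = exp(-r*dt) * [p_u*2.492881 + p_m*0.851828 + p_d*0.109596] = 0.996921
  V(1,+0) = exp(-r*dt) * [p_u*4.432502 + p_m*2.492881 + p_d*0.851828] = 2.535047
  V(1,+1) = exp(-r*dt) * [p_u*6.505249 + p_m*4.432502 + p_d*2.492881] = 4.445376
  V(0,+0) = exp(-r*dt) * [p_u*4.445376 + p_m*2.535047 + p_d*0.996921] = 2.589692

Answer: Price = V(0,0) = 2.5897


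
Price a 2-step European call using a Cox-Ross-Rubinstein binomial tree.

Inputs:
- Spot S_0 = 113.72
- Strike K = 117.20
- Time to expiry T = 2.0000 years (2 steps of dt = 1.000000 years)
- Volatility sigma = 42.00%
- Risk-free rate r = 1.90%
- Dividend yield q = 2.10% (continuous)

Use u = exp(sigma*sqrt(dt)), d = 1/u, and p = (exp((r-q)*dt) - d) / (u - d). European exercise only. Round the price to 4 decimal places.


dt = T/N = 1.000000
u = exp(sigma*sqrt(dt)) = 1.521962; d = 1/u = 0.657047
p = (exp((r-q)*dt) - d) / (u - d) = 0.394207
Discount per step: exp(-r*dt) = 0.981179
Stock lattice S(k, i) with i counting down-moves:
  k=0: S(0,0) = 113.7200
  k=1: S(1,0) = 173.0775; S(1,1) = 74.7194
  k=2: S(2,0) = 263.4173; S(2,1) = 113.7200; S(2,2) = 49.0941
Terminal payoffs V(N, i) = max(S_T - K, 0):
  V(2,0) = 146.217253; V(2,1) = 0.000000; V(2,2) = 0.000000
Backward induction: V(k, i) = exp(-r*dt) * [p * V(k+1, i) + (1-p) * V(k+1, i+1)].
  V(1,0) = exp(-r*dt) * [p*146.217253 + (1-p)*0.000000] = 56.555002
  V(1,1) = exp(-r*dt) * [p*0.000000 + (1-p)*0.000000] = 0.000000
  V(0,0) = exp(-r*dt) * [p*56.555002 + (1-p)*0.000000] = 21.874766

Answer: Price = V(0,0) = 21.8748


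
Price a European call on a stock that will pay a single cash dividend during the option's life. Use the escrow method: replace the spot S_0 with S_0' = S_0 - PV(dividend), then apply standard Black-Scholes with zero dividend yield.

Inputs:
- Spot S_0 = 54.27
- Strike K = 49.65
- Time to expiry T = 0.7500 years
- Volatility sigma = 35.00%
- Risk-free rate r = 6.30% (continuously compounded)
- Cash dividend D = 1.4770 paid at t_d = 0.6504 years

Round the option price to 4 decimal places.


PV(D) = D * exp(-r * t_d) = 1.4770 * 0.95985293 = 1.41770278
S_0' = S_0 - PV(D) = 54.2700 - 1.41770278 = 52.85229722
d1 = (ln(S_0'/K) + (r + sigma^2/2)*T) / (sigma*sqrt(T)) = 0.51364474
d2 = d1 - sigma*sqrt(T) = 0.21053585
exp(-rT) = 0.95384891
N(d1) = 0.69624980; N(d2) = 0.58337526
C = S_0' * N(d1) - K * exp(-rT) * N(d2) = 52.85229722 * 0.69624980 - 49.6500 * 0.95384891 * 0.58337526 = 9.1706

Answer: Price = 9.1706


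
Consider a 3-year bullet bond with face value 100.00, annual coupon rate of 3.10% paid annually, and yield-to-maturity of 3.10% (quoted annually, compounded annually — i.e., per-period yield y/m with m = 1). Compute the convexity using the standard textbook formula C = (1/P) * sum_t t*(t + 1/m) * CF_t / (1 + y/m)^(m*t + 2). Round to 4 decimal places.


Answer: Convexity = 10.8417

Derivation:
Coupon per period c = face * coupon_rate / m = 3.100000
Periods per year m = 1; per-period yield y/m = 0.031000
Number of cashflows N = 3
Cashflows (t years, CF_t, discount factor 1/(1+y/m)^(m*t), PV):
  t = 1.0000: CF_t = 3.100000, DF = 0.969932, PV = 3.006790
  t = 2.0000: CF_t = 3.100000, DF = 0.940768, PV = 2.916382
  t = 3.0000: CF_t = 103.100000, DF = 0.912481, PV = 94.076829
Price P = sum_t PV_t = 100.000000
Convexity numerator sum_t t*(t + 1/m) * CF_t / (1+y/m)^(m*t + 2):
  t = 1.0000: term = 5.657384
  t = 2.0000: term = 16.461836
  t = 3.0000: term = 1062.053966
Convexity = (1/P) * sum = 1084.173187 / 100.000000 = 10.841732


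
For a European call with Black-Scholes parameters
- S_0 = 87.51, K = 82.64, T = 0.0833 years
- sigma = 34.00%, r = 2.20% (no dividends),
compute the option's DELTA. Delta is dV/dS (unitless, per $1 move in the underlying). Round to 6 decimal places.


Answer: Delta = 0.742556

Derivation:
d1 = 0.6512447143; d2 = 0.5531148004
phi(d1) = 0.3227109099; exp(-qT) = 1.0000000000; exp(-rT) = 0.9981690782
N(d1) = 0.7425557348
Delta = exp(-qT) * N(d1) = 1.0000000000 * 0.7425557348 = 0.742556


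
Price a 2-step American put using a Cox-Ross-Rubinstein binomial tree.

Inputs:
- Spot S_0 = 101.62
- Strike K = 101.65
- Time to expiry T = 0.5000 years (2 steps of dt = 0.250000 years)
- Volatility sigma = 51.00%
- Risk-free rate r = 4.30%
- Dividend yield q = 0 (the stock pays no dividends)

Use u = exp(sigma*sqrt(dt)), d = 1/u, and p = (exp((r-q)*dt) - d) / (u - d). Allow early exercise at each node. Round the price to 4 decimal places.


dt = T/N = 0.250000
u = exp(sigma*sqrt(dt)) = 1.290462; d = 1/u = 0.774916
p = (exp((r-q)*dt) - d) / (u - d) = 0.457557
Discount per step: exp(-r*dt) = 0.989308
Stock lattice S(k, i) with i counting down-moves:
  k=0: S(0,0) = 101.6200
  k=1: S(1,0) = 131.1367; S(1,1) = 78.7470
  k=2: S(2,0) = 169.2269; S(2,1) = 101.6200; S(2,2) = 61.0224
Terminal payoffs V(N, i) = max(K - S_T, 0):
  V(2,0) = 0.000000; V(2,1) = 0.030000; V(2,2) = 40.627639
Backward induction: V(k, i) = exp(-r*dt) * [p * V(k+1, i) + (1-p) * V(k+1, i+1)]; then take max(V_cont, immediate exercise) for American.
  V(1,0) = exp(-r*dt) * [p*0.000000 + (1-p)*0.030000] = 0.016099; exercise = 0.000000; V(1,0) = max -> 0.016099
  V(1,1) = exp(-r*dt) * [p*0.030000 + (1-p)*40.627639] = 21.816100; exercise = 22.902985; V(1,1) = max -> 22.902985
  V(0,0) = exp(-r*dt) * [p*0.016099 + (1-p)*22.902985] = 12.298004; exercise = 0.030000; V(0,0) = max -> 12.298004

Answer: Price = V(0,0) = 12.2980


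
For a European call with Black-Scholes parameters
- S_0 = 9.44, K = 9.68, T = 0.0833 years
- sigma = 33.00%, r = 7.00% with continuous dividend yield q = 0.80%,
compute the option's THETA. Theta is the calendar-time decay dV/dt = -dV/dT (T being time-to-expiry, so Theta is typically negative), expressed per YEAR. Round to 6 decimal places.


Answer: Theta = -2.359230

Derivation:
d1 = -0.1617495926; d2 = -0.2569933325
phi(d1) = 0.3937575169; exp(-qT) = 0.9993338220; exp(-rT) = 0.9941859673
Theta = -S*exp(-qT)*phi(d1)*sigma/(2*sqrt(T)) - r*K*exp(-rT)*N(d2) + q*S*exp(-qT)*N(d1)
N(d1) = 0.4357515247; N(d2) = 0.3985919601; sqrt(T) = 0.2886173938
Term 1 = -9.4400 * 0.9993338220 * 0.3937575169 * 0.3300 / (2 * 0.2886173938) = -2.1236008064
Term 2 = -0.0700 * 9.6800 * 0.9941859673 * 0.3985919601 = -0.2685156238
Term 3 = 0.0080 * 9.4400 * 0.9993338220 * 0.4357515247 = 0.0328860326
Theta = -2.1236008064 + (-0.2685156238) + (0.0328860326) = -2.359230


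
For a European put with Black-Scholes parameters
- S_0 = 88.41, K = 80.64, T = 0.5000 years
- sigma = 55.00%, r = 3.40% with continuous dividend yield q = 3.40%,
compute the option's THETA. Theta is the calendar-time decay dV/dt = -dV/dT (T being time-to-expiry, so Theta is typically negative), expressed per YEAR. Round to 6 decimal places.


d1 = 0.4309887342; d2 = 0.0420800045
phi(d1) = 0.3635588206; exp(-qT) = 0.9831436846; exp(-rT) = 0.9831436846
Theta = -S*exp(-qT)*phi(d1)*sigma/(2*sqrt(T)) + r*K*exp(-rT)*N(-d2) - q*S*exp(-qT)*N(-d1)
N(-d1) = 0.3332382810; N(-d2) = 0.4832174601; sqrt(T) = 0.7071067812
Term 1 = -88.4100 * 0.9831436846 * 0.3635588206 * 0.5500 / (2 * 0.7071067812) = -12.2896852938
Term 2 = 0.0340 * 80.6400 * 0.9831436846 * 0.4832174601 = 1.3025339391
Term 3 = -0.0340 * 88.4100 * 0.9831436846 * 0.3332382810 = -0.9848094037
Theta = -12.2896852938 + (1.3025339391) + (-0.9848094037) = -11.971961

Answer: Theta = -11.971961


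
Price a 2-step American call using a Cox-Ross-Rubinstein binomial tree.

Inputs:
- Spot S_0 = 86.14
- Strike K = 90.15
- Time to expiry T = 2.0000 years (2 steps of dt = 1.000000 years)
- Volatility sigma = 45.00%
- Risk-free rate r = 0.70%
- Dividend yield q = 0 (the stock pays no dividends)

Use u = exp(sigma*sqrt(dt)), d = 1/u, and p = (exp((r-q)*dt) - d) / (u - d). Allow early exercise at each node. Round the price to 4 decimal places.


dt = T/N = 1.000000
u = exp(sigma*sqrt(dt)) = 1.568312; d = 1/u = 0.637628
p = (exp((r-q)*dt) - d) / (u - d) = 0.396909
Discount per step: exp(-r*dt) = 0.993024
Stock lattice S(k, i) with i counting down-moves:
  k=0: S(0,0) = 86.1400
  k=1: S(1,0) = 135.0944; S(1,1) = 54.9253
  k=2: S(2,0) = 211.8702; S(2,1) = 86.1400; S(2,2) = 35.0219
Terminal payoffs V(N, i) = max(S_T - K, 0):
  V(2,0) = 121.720212; V(2,1) = 0.000000; V(2,2) = 0.000000
Backward induction: V(k, i) = exp(-r*dt) * [p * V(k+1, i) + (1-p) * V(k+1, i+1)]; then take max(V_cont, immediate exercise) for American.
  V(1,0) = exp(-r*dt) * [p*121.720212 + (1-p)*0.000000] = 47.974785; exercise = 44.944412; V(1,0) = max -> 47.974785
  V(1,1) = exp(-r*dt) * [p*0.000000 + (1-p)*0.000000] = 0.000000; exercise = 0.000000; V(1,1) = max -> 0.000000
  V(0,0) = exp(-r*dt) * [p*47.974785 + (1-p)*0.000000] = 18.908774; exercise = 0.000000; V(0,0) = max -> 18.908774

Answer: Price = V(0,0) = 18.9088


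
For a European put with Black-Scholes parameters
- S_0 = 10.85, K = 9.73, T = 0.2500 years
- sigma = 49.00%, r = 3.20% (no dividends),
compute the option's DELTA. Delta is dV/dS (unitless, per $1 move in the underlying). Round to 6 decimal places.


d1 = 0.5998517706; d2 = 0.3548517706
phi(d1) = 0.3332542368; exp(-qT) = 1.0000000000; exp(-rT) = 0.9920319148
N(-d1) = 0.2743025136
Delta = -exp(-qT) * N(-d1) = -1.0000000000 * 0.2743025136 = -0.274303

Answer: Delta = -0.274303


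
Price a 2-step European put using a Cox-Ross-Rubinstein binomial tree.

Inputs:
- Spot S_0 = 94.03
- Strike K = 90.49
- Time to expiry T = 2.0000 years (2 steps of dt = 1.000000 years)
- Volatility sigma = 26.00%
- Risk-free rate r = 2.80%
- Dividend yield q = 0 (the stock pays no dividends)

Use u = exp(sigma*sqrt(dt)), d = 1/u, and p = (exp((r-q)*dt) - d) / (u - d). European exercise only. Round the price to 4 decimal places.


Answer: Price = V(0,0) = 8.5276

Derivation:
dt = T/N = 1.000000
u = exp(sigma*sqrt(dt)) = 1.296930; d = 1/u = 0.771052
p = (exp((r-q)*dt) - d) / (u - d) = 0.489360
Discount per step: exp(-r*dt) = 0.972388
Stock lattice S(k, i) with i counting down-moves:
  k=0: S(0,0) = 94.0300
  k=1: S(1,0) = 121.9503; S(1,1) = 72.5020
  k=2: S(2,0) = 158.1611; S(2,1) = 94.0300; S(2,2) = 55.9028
Terminal payoffs V(N, i) = max(K - S_T, 0):
  V(2,0) = 0.000000; V(2,1) = 0.000000; V(2,2) = 34.587233
Backward induction: V(k, i) = exp(-r*dt) * [p * V(k+1, i) + (1-p) * V(k+1, i+1)].
  V(1,0) = exp(-r*dt) * [p*0.000000 + (1-p)*0.000000] = 0.000000
  V(1,1) = exp(-r*dt) * [p*0.000000 + (1-p)*34.587233] = 17.173946
  V(0,0) = exp(-r*dt) * [p*0.000000 + (1-p)*17.173946] = 8.527552


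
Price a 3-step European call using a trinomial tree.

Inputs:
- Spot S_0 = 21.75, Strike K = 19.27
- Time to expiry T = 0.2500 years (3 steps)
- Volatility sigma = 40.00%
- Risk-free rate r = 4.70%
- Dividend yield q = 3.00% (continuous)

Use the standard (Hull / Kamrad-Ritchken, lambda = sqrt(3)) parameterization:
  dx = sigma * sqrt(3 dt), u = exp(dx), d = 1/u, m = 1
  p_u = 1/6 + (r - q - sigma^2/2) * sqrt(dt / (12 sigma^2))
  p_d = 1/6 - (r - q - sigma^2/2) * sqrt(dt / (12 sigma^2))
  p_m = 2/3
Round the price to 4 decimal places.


dt = T/N = 0.083333; dx = sigma*sqrt(3*dt) = 0.200000
u = exp(dx) = 1.221403; d = 1/u = 0.818731
p_u = 0.153542, p_m = 0.666667, p_d = 0.179792
Discount per step: exp(-r*dt) = 0.996091
Stock lattice S(k, j) with j the centered position index:
  k=0: S(0,+0) = 21.7500
  k=1: S(1,-1) = 17.8074; S(1,+0) = 21.7500; S(1,+1) = 26.5655
  k=2: S(2,-2) = 14.5795; S(2,-1) = 17.8074; S(2,+0) = 21.7500; S(2,+1) = 26.5655; S(2,+2) = 32.4472
  k=3: S(3,-3) = 11.9367; S(3,-2) = 14.5795; S(3,-1) = 17.8074; S(3,+0) = 21.7500; S(3,+1) = 26.5655; S(3,+2) = 32.4472; S(3,+3) = 39.6311
Terminal payoffs V(N, j) = max(S_T - K, 0):
  V(3,-3) = 0.000000; V(3,-2) = 0.000000; V(3,-1) = 0.000000; V(3,+0) = 2.480000; V(3,+1) = 7.295510; V(3,+2) = 13.177187; V(3,+3) = 20.361084
Backward induction: V(k, j) = exp(-r*dt) * [p_u * V(k+1, j+1) + p_m * V(k+1, j) + p_d * V(k+1, j-1)]
  V(2,-2) = exp(-r*dt) * [p_u*0.000000 + p_m*0.000000 + p_d*0.000000] = 0.000000
  V(2,-1) = exp(-r*dt) * [p_u*2.480000 + p_m*0.000000 + p_d*0.000000] = 0.379295
  V(2,+0) = exp(-r*dt) * [p_u*7.295510 + p_m*2.480000 + p_d*0.000000] = 2.762656
  V(2,+1) = exp(-r*dt) * [p_u*13.177187 + p_m*7.295510 + p_d*2.480000] = 7.304140
  V(2,+2) = exp(-r*dt) * [p_u*20.361084 + p_m*13.177187 + p_d*7.295510] = 13.171050
  V(1,-1) = exp(-r*dt) * [p_u*2.762656 + p_m*0.379295 + p_d*0.000000] = 0.674400
  V(1,+0) = exp(-r*dt) * [p_u*7.304140 + p_m*2.762656 + p_d*0.379295] = 3.019605
  V(1,+1) = exp(-r*dt) * [p_u*13.171050 + p_m*7.304140 + p_d*2.762656] = 7.359553
  V(0,+0) = exp(-r*dt) * [p_u*7.359553 + p_m*3.019605 + p_d*0.674400] = 3.251559

Answer: Price = V(0,0) = 3.2516


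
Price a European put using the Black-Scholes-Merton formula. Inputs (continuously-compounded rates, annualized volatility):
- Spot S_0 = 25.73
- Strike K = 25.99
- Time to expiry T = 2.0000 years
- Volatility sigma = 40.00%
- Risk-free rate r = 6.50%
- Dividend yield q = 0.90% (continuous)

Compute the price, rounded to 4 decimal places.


d1 = (ln(S/K) + (r - q + 0.5*sigma^2) * T) / (sigma * sqrt(T)) = 0.46305909
d2 = d1 - sigma * sqrt(T) = -0.10262634
exp(-rT) = 0.87809543; exp(-qT) = 0.98216103
P = K * exp(-rT) * N(-d2) - S_0 * exp(-qT) * N(-d1)
N(-d1) = 0.32166101; N(-d2) = 0.54087023
P = 25.9900 * 0.87809543 * 0.54087023 - 25.7300 * 0.98216103 * 0.32166101 = 4.2149

Answer: Price = 4.2149


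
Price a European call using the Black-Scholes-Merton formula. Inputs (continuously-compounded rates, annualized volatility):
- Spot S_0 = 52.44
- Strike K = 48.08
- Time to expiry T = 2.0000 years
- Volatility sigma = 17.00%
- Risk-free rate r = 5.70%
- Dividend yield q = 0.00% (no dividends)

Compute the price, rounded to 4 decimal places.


d1 = (ln(S/K) + (r - q + 0.5*sigma^2) * T) / (sigma * sqrt(T)) = 0.95544006
d2 = d1 - sigma * sqrt(T) = 0.71502375
exp(-rT) = 0.89225796; exp(-qT) = 1.00000000
C = S_0 * exp(-qT) * N(d1) - K * exp(-rT) * N(d2)
N(d1) = 0.83032240; N(d2) = 0.76270282
C = 52.4400 * 1.00000000 * 0.83032240 - 48.0800 * 0.89225796 * 0.76270282 = 10.8223

Answer: Price = 10.8223


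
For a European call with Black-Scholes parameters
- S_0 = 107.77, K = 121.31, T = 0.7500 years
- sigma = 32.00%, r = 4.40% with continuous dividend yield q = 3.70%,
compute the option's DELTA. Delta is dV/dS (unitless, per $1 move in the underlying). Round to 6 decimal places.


Answer: Delta = 0.382977

Derivation:
d1 = -0.2695501405; d2 = -0.5466782697
phi(d1) = 0.3847093471; exp(-qT) = 0.9726314943; exp(-rT) = 0.9675385596
N(d1) = 0.3937531814
Delta = exp(-qT) * N(d1) = 0.9726314943 * 0.3937531814 = 0.382977


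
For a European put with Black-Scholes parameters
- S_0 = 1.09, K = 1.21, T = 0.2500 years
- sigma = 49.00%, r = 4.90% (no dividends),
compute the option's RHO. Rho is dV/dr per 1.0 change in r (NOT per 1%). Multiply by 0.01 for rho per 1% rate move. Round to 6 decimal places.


Answer: Rho = -0.206494

Derivation:
d1 = -0.2537965852; d2 = -0.4987965852
phi(d1) = 0.3862985022; exp(-qT) = 1.0000000000; exp(-rT) = 0.9878247258
N(-d2) = 0.6910386533
Rho = -K*T*exp(-rT)*N(-d2) = -1.2100 * 0.2500 * 0.9878247258 * 0.6910386533 = -0.206494


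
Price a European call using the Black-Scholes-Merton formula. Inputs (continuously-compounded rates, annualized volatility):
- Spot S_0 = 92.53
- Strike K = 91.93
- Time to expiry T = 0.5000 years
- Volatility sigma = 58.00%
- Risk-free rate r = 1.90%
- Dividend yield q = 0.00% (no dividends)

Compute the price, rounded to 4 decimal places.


Answer: Price = 15.6603

Derivation:
d1 = (ln(S/K) + (r - q + 0.5*sigma^2) * T) / (sigma * sqrt(T)) = 0.24408716
d2 = d1 - sigma * sqrt(T) = -0.16603477
exp(-rT) = 0.99054498; exp(-qT) = 1.00000000
C = S_0 * exp(-qT) * N(d1) - K * exp(-rT) * N(d2)
N(d1) = 0.59641834; N(d2) = 0.43406479
C = 92.5300 * 1.00000000 * 0.59641834 - 91.9300 * 0.99054498 * 0.43406479 = 15.6603


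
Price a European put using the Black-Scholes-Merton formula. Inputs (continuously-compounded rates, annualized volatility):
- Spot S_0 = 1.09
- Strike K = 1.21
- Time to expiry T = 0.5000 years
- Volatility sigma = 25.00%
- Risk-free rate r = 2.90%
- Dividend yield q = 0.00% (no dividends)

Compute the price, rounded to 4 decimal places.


Answer: Price = 0.1418

Derivation:
d1 = (ln(S/K) + (r - q + 0.5*sigma^2) * T) / (sigma * sqrt(T)) = -0.42040419
d2 = d1 - sigma * sqrt(T) = -0.59718089
exp(-rT) = 0.98560462; exp(-qT) = 1.00000000
P = K * exp(-rT) * N(-d2) - S_0 * exp(-qT) * N(-d1)
N(-d1) = 0.66290490; N(-d2) = 0.72480669
P = 1.2100 * 0.98560462 * 0.72480669 - 1.0900 * 1.00000000 * 0.66290490 = 0.1418


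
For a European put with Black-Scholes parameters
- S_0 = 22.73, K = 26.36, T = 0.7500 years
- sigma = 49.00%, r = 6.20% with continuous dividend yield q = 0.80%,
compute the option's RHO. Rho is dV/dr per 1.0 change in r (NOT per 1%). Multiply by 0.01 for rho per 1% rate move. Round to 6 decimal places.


Answer: Rho = -12.820540

Derivation:
d1 = -0.0415328623; d2 = -0.4658853101
phi(d1) = 0.3985983453; exp(-qT) = 0.9940179641; exp(-rT) = 0.9545645606
N(-d2) = 0.6793512017
Rho = -K*T*exp(-rT)*N(-d2) = -26.3600 * 0.7500 * 0.9545645606 * 0.6793512017 = -12.820540


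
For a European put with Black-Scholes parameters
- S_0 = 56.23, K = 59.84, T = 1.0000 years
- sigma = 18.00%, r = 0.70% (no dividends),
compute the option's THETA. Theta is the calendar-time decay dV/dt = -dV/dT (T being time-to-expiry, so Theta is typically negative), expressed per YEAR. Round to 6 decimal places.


Answer: Theta = -1.699896

Derivation:
d1 = -0.2167995076; d2 = -0.3967995076
phi(d1) = 0.3896760421; exp(-qT) = 1.0000000000; exp(-rT) = 0.9930244429
Theta = -S*exp(-qT)*phi(d1)*sigma/(2*sqrt(T)) + r*K*exp(-rT)*N(-d2) - q*S*exp(-qT)*N(-d1)
N(-d1) = 0.5858177021; N(-d2) = 0.6542423431; sqrt(T) = 1.0000000000
Term 1 = -56.2300 * 1.0000000000 * 0.3896760421 * 0.1800 / (2 * 1.0000000000) = -1.9720335463
Term 2 = 0.0070 * 59.8400 * 0.9930244429 * 0.6542423431 = 0.2721373880
Term 3 = 0 (no dividend yield, q = 0)
Theta = -1.9720335463 + (0.2721373880) + (0.0000000000) = -1.699896


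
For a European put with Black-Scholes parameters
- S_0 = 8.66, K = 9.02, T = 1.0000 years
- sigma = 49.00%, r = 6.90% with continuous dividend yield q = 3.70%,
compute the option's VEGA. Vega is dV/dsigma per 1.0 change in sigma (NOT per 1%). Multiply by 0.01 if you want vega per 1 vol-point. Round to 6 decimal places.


Answer: Vega = 3.244528

Derivation:
d1 = 0.2271844663; d2 = -0.2628155337
phi(d1) = 0.3887787263; exp(-qT) = 0.9636761353; exp(-rT) = 0.9333266801
Vega = S * exp(-qT) * phi(d1) * sqrt(T) = 8.6600 * 0.9636761353 * 0.3887787263 * 1.0000000000 = 3.244528


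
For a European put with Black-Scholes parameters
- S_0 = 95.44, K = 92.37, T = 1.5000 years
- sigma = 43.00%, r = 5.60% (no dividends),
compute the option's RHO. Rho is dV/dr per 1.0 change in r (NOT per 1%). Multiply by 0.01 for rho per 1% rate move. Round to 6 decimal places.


Answer: Rho = -65.816352

Derivation:
d1 = 0.4849050286; d2 = -0.0417352661
phi(d1) = 0.3546921756; exp(-qT) = 1.0000000000; exp(-rT) = 0.9194312561
N(-d2) = 0.5166451299
Rho = -K*T*exp(-rT)*N(-d2) = -92.3700 * 1.5000 * 0.9194312561 * 0.5166451299 = -65.816352


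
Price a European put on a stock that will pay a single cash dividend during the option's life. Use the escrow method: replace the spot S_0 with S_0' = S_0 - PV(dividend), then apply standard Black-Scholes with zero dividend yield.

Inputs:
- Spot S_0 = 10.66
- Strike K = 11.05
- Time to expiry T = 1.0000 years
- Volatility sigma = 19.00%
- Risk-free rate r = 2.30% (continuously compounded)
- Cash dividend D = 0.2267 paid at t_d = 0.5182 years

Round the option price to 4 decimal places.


PV(D) = D * exp(-r * t_d) = 0.2267 * 0.98815215 = 0.22401409
S_0' = S_0 - PV(D) = 10.6600 - 0.22401409 = 10.43598591
d1 = (ln(S_0'/K) + (r + sigma^2/2)*T) / (sigma*sqrt(T)) = -0.08484427
d2 = d1 - sigma*sqrt(T) = -0.27484427
exp(-rT) = 0.97726248
N(-d1) = 0.53380740; N(-d2) = 0.60828206
P = K * exp(-rT) * N(-d2) - S_0' * N(-d1) = 11.0500 * 0.97726248 * 0.60828206 - 10.43598591 * 0.53380740 = 0.9979

Answer: Price = 0.9979


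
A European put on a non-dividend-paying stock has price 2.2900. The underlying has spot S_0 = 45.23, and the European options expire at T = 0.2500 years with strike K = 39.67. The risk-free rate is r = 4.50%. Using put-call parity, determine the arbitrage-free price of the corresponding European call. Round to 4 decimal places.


Put-call parity: C - P = S_0 * exp(-qT) - K * exp(-rT).
S_0 * exp(-qT) = 45.2300 * 1.00000000 = 45.23000000
K * exp(-rT) = 39.6700 * 0.98881304 = 39.22621348
C = P + S*exp(-qT) - K*exp(-rT)
C = 2.2900 + 45.23000000 - 39.22621348 = 8.2938

Answer: Call price = 8.2938


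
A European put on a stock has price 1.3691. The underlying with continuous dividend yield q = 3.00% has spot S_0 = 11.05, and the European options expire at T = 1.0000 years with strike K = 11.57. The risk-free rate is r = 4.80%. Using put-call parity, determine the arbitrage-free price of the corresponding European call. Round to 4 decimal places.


Answer: Call price = 1.0648

Derivation:
Put-call parity: C - P = S_0 * exp(-qT) - K * exp(-rT).
S_0 * exp(-qT) = 11.0500 * 0.97044553 = 10.72342315
K * exp(-rT) = 11.5700 * 0.95313379 = 11.02775792
C = P + S*exp(-qT) - K*exp(-rT)
C = 1.3691 + 10.72342315 - 11.02775792 = 1.0648


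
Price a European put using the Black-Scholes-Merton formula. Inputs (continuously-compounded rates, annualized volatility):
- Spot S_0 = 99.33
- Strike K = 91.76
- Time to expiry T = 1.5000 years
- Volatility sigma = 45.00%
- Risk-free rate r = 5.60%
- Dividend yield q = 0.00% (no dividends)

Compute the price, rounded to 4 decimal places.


Answer: Price = 13.3053

Derivation:
d1 = (ln(S/K) + (r - q + 0.5*sigma^2) * T) / (sigma * sqrt(T)) = 0.57181282
d2 = d1 - sigma * sqrt(T) = 0.02067763
exp(-rT) = 0.91943126; exp(-qT) = 1.00000000
P = K * exp(-rT) * N(-d2) - S_0 * exp(-qT) * N(-d1)
N(-d1) = 0.28372440; N(-d2) = 0.49175141
P = 91.7600 * 0.91943126 * 0.49175141 - 99.3300 * 1.00000000 * 0.28372440 = 13.3053


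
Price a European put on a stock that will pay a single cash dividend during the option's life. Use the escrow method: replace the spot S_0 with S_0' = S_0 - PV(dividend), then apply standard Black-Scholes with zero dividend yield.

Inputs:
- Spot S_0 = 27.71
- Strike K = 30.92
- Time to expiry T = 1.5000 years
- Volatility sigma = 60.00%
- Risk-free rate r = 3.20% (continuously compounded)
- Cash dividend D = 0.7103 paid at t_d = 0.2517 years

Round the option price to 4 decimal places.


Answer: Price = 9.3831

Derivation:
PV(D) = D * exp(-r * t_d) = 0.7103 * 0.99197795 = 0.70460194
S_0' = S_0 - PV(D) = 27.7100 - 0.70460194 = 27.00539806
d1 = (ln(S_0'/K) + (r + sigma^2/2)*T) / (sigma*sqrt(T)) = 0.24853278
d2 = d1 - sigma*sqrt(T) = -0.48631414
exp(-rT) = 0.95313379
N(-d1) = 0.40186110; N(-d2) = 0.68662777
P = K * exp(-rT) * N(-d2) - S_0' * N(-d1) = 30.9200 * 0.95313379 * 0.68662777 - 27.00539806 * 0.40186110 = 9.3831


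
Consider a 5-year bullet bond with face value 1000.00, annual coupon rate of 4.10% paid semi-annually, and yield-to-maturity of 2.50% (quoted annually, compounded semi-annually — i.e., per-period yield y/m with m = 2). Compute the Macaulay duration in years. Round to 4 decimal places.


Coupon per period c = face * coupon_rate / m = 20.500000
Periods per year m = 2; per-period yield y/m = 0.012500
Number of cashflows N = 10
Cashflows (t years, CF_t, discount factor 1/(1+y/m)^(m*t), PV):
  t = 0.5000: CF_t = 20.500000, DF = 0.987654, PV = 20.246914
  t = 1.0000: CF_t = 20.500000, DF = 0.975461, PV = 19.996952
  t = 1.5000: CF_t = 20.500000, DF = 0.963418, PV = 19.750076
  t = 2.0000: CF_t = 20.500000, DF = 0.951524, PV = 19.506248
  t = 2.5000: CF_t = 20.500000, DF = 0.939777, PV = 19.265430
  t = 3.0000: CF_t = 20.500000, DF = 0.928175, PV = 19.027585
  t = 3.5000: CF_t = 20.500000, DF = 0.916716, PV = 18.792677
  t = 4.0000: CF_t = 20.500000, DF = 0.905398, PV = 18.560668
  t = 4.5000: CF_t = 20.500000, DF = 0.894221, PV = 18.331524
  t = 5.0000: CF_t = 1020.500000, DF = 0.883181, PV = 901.286135
Price P = sum_t PV_t = 1074.764207
Macaulay numerator sum_t t * PV_t:
  t * PV_t at t = 0.5000: 10.123457
  t * PV_t at t = 1.0000: 19.996952
  t * PV_t at t = 1.5000: 29.625114
  t * PV_t at t = 2.0000: 39.012495
  t * PV_t at t = 2.5000: 48.163574
  t * PV_t at t = 3.0000: 57.082755
  t * PV_t at t = 3.5000: 65.774368
  t * PV_t at t = 4.0000: 74.242673
  t * PV_t at t = 4.5000: 82.491858
  t * PV_t at t = 5.0000: 4506.430676
Macaulay duration D = (sum_t t * PV_t) / P = 4932.943921 / 1074.764207 = 4.589792

Answer: Macaulay duration = 4.5898 years


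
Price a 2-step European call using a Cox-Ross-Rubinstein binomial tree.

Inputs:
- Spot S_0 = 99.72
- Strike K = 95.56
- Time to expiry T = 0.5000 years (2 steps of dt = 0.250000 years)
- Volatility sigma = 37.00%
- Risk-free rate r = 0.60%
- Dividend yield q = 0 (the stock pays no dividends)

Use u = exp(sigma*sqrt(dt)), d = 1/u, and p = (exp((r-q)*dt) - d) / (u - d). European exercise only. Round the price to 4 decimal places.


dt = T/N = 0.250000
u = exp(sigma*sqrt(dt)) = 1.203218; d = 1/u = 0.831104
p = (exp((r-q)*dt) - d) / (u - d) = 0.457916
Discount per step: exp(-r*dt) = 0.998501
Stock lattice S(k, i) with i counting down-moves:
  k=0: S(0,0) = 99.7200
  k=1: S(1,0) = 119.9849; S(1,1) = 82.8777
  k=2: S(2,0) = 144.3681; S(2,1) = 99.7200; S(2,2) = 68.8800
Terminal payoffs V(N, i) = max(S_T - K, 0):
  V(2,0) = 48.808096; V(2,1) = 4.160000; V(2,2) = 0.000000
Backward induction: V(k, i) = exp(-r*dt) * [p * V(k+1, i) + (1-p) * V(k+1, i+1)].
  V(1,0) = exp(-r*dt) * [p*48.808096 + (1-p)*4.160000] = 24.568175
  V(1,1) = exp(-r*dt) * [p*4.160000 + (1-p)*0.000000] = 1.902073
  V(0,0) = exp(-r*dt) * [p*24.568175 + (1-p)*1.902073] = 12.262825

Answer: Price = V(0,0) = 12.2628


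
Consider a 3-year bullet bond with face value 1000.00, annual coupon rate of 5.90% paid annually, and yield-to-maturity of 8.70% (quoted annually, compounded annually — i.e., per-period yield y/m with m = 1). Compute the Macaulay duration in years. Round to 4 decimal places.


Coupon per period c = face * coupon_rate / m = 59.000000
Periods per year m = 1; per-period yield y/m = 0.087000
Number of cashflows N = 3
Cashflows (t years, CF_t, discount factor 1/(1+y/m)^(m*t), PV):
  t = 1.0000: CF_t = 59.000000, DF = 0.919963, PV = 54.277829
  t = 2.0000: CF_t = 59.000000, DF = 0.846332, PV = 49.933605
  t = 3.0000: CF_t = 1059.000000, DF = 0.778595, PV = 824.531644
Price P = sum_t PV_t = 928.743078
Macaulay numerator sum_t t * PV_t:
  t * PV_t at t = 1.0000: 54.277829
  t * PV_t at t = 2.0000: 99.867210
  t * PV_t at t = 3.0000: 2473.594933
Macaulay duration D = (sum_t t * PV_t) / P = 2627.739972 / 928.743078 = 2.829351

Answer: Macaulay duration = 2.8294 years


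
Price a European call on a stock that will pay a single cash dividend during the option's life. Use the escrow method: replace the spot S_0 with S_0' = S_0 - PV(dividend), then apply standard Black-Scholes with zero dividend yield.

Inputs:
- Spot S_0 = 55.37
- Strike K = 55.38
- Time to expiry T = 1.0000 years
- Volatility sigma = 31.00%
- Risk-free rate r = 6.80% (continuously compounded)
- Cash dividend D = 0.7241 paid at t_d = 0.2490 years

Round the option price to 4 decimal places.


Answer: Price = 8.1139

Derivation:
PV(D) = D * exp(-r * t_d) = 0.7241 * 0.98321054 = 0.71194275
S_0' = S_0 - PV(D) = 55.3700 - 0.71194275 = 54.65805725
d1 = (ln(S_0'/K) + (r + sigma^2/2)*T) / (sigma*sqrt(T)) = 0.33202619
d2 = d1 - sigma*sqrt(T) = 0.02202619
exp(-rT) = 0.93426047
N(d1) = 0.63006526; N(d2) = 0.50878647
C = S_0' * N(d1) - K * exp(-rT) * N(d2) = 54.65805725 * 0.63006526 - 55.3800 * 0.93426047 * 0.50878647 = 8.1139


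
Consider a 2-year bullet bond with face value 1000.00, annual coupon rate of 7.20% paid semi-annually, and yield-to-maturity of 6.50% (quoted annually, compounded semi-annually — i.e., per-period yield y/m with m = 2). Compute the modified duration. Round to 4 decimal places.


Coupon per period c = face * coupon_rate / m = 36.000000
Periods per year m = 2; per-period yield y/m = 0.032500
Number of cashflows N = 4
Cashflows (t years, CF_t, discount factor 1/(1+y/m)^(m*t), PV):
  t = 0.5000: CF_t = 36.000000, DF = 0.968523, PV = 34.866828
  t = 1.0000: CF_t = 36.000000, DF = 0.938037, PV = 33.769325
  t = 1.5000: CF_t = 36.000000, DF = 0.908510, PV = 32.706368
  t = 2.0000: CF_t = 1036.000000, DF = 0.879913, PV = 911.589920
Price P = sum_t PV_t = 1012.932441
First compute Macaulay numerator sum_t t * PV_t:
  t * PV_t at t = 0.5000: 17.433414
  t * PV_t at t = 1.0000: 33.769325
  t * PV_t at t = 1.5000: 49.059552
  t * PV_t at t = 2.0000: 1823.179839
Macaulay duration D = 1923.442130 / 1012.932441 = 1.898885
Modified duration = D / (1 + y/m) = 1.898885 / (1 + 0.032500) = 1.839114

Answer: Modified duration = 1.8391


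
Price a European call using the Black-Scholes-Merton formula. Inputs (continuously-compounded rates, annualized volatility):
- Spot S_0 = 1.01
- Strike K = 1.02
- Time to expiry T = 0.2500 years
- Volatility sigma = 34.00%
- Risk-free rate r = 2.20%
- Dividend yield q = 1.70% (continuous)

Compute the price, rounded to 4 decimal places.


d1 = (ln(S/K) + (r - q + 0.5*sigma^2) * T) / (sigma * sqrt(T)) = 0.03439826
d2 = d1 - sigma * sqrt(T) = -0.13560174
exp(-rT) = 0.99451510; exp(-qT) = 0.99575902
C = S_0 * exp(-qT) * N(d1) - K * exp(-rT) * N(d2)
N(d1) = 0.51372021; N(d2) = 0.44606806
C = 1.0100 * 0.99575902 * 0.51372021 - 1.0200 * 0.99451510 * 0.44606806 = 0.0642

Answer: Price = 0.0642


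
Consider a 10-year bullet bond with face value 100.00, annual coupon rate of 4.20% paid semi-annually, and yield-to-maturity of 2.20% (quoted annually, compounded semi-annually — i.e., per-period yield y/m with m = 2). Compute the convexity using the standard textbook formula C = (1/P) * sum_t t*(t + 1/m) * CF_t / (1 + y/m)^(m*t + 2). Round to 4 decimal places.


Coupon per period c = face * coupon_rate / m = 2.100000
Periods per year m = 2; per-period yield y/m = 0.011000
Number of cashflows N = 20
Cashflows (t years, CF_t, discount factor 1/(1+y/m)^(m*t), PV):
  t = 0.5000: CF_t = 2.100000, DF = 0.989120, PV = 2.077151
  t = 1.0000: CF_t = 2.100000, DF = 0.978358, PV = 2.054551
  t = 1.5000: CF_t = 2.100000, DF = 0.967713, PV = 2.032197
  t = 2.0000: CF_t = 2.100000, DF = 0.957184, PV = 2.010086
  t = 2.5000: CF_t = 2.100000, DF = 0.946769, PV = 1.988216
  t = 3.0000: CF_t = 2.100000, DF = 0.936468, PV = 1.966583
  t = 3.5000: CF_t = 2.100000, DF = 0.926279, PV = 1.945186
  t = 4.0000: CF_t = 2.100000, DF = 0.916201, PV = 1.924022
  t = 4.5000: CF_t = 2.100000, DF = 0.906232, PV = 1.903088
  t = 5.0000: CF_t = 2.100000, DF = 0.896372, PV = 1.882382
  t = 5.5000: CF_t = 2.100000, DF = 0.886620, PV = 1.861901
  t = 6.0000: CF_t = 2.100000, DF = 0.876973, PV = 1.841643
  t = 6.5000: CF_t = 2.100000, DF = 0.867431, PV = 1.821605
  t = 7.0000: CF_t = 2.100000, DF = 0.857993, PV = 1.801786
  t = 7.5000: CF_t = 2.100000, DF = 0.848658, PV = 1.782182
  t = 8.0000: CF_t = 2.100000, DF = 0.839424, PV = 1.762791
  t = 8.5000: CF_t = 2.100000, DF = 0.830291, PV = 1.743611
  t = 9.0000: CF_t = 2.100000, DF = 0.821257, PV = 1.724640
  t = 9.5000: CF_t = 2.100000, DF = 0.812322, PV = 1.705876
  t = 10.0000: CF_t = 102.100000, DF = 0.803483, PV = 82.035651
Price P = sum_t PV_t = 117.865149
Convexity numerator sum_t t*(t + 1/m) * CF_t / (1+y/m)^(m*t + 2):
  t = 0.5000: term = 1.016099
  t = 1.0000: term = 3.015129
  t = 1.5000: term = 5.964647
  t = 2.0000: term = 9.832917
  t = 2.5000: term = 14.588897
  t = 3.0000: term = 20.202232
  t = 3.5000: term = 26.643233
  t = 4.0000: term = 33.882874
  t = 4.5000: term = 41.892772
  t = 5.0000: term = 50.645180
  t = 5.5000: term = 60.112974
  t = 6.0000: term = 70.269639
  t = 6.5000: term = 81.089264
  t = 7.0000: term = 92.546523
  t = 7.5000: term = 104.616672
  t = 8.0000: term = 117.275531
  t = 8.5000: term = 130.499478
  t = 9.0000: term = 144.265438
  t = 9.5000: term = 158.550871
  t = 10.0000: term = 8427.322581
Convexity = (1/P) * sum = 9594.232951 / 117.865149 = 81.400083

Answer: Convexity = 81.4001


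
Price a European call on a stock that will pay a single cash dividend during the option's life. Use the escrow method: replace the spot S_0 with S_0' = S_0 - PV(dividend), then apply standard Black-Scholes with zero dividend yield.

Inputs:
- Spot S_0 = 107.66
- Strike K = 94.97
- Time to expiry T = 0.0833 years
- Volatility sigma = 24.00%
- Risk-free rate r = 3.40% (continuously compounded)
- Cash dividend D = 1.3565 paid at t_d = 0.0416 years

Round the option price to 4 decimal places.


PV(D) = D * exp(-r * t_d) = 1.3565 * 0.99858660 = 1.35458272
S_0' = S_0 - PV(D) = 107.6600 - 1.35458272 = 106.30541728
d1 = (ln(S_0'/K) + (r + sigma^2/2)*T) / (sigma*sqrt(T)) = 1.70332818
d2 = d1 - sigma*sqrt(T) = 1.63406001
exp(-rT) = 0.99717181
N(d1) = 0.95574667; N(d2) = 0.94887687
C = S_0' * N(d1) - K * exp(-rT) * N(d2) = 106.30541728 * 0.95574667 - 94.9700 * 0.99717181 * 0.94887687 = 11.7411

Answer: Price = 11.7411


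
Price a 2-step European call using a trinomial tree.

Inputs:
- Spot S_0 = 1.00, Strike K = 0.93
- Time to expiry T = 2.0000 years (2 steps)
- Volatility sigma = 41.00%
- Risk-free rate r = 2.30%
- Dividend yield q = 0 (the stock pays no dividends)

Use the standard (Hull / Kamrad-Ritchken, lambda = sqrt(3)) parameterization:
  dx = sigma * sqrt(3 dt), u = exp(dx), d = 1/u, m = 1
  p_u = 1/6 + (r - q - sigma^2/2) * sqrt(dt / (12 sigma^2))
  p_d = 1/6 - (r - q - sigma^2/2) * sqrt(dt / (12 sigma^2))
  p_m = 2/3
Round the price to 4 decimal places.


dt = T/N = 1.000000; dx = sigma*sqrt(3*dt) = 0.710141
u = exp(dx) = 2.034278; d = 1/u = 0.491575
p_u = 0.123682, p_m = 0.666667, p_d = 0.209651
Discount per step: exp(-r*dt) = 0.977262
Stock lattice S(k, j) with j the centered position index:
  k=0: S(0,+0) = 1.0000
  k=1: S(1,-1) = 0.4916; S(1,+0) = 1.0000; S(1,+1) = 2.0343
  k=2: S(2,-2) = 0.2416; S(2,-1) = 0.4916; S(2,+0) = 1.0000; S(2,+1) = 2.0343; S(2,+2) = 4.1383
Terminal payoffs V(N, j) = max(S_T - K, 0):
  V(2,-2) = 0.000000; V(2,-1) = 0.000000; V(2,+0) = 0.070000; V(2,+1) = 1.104278; V(2,+2) = 3.208286
Backward induction: V(k, j) = exp(-r*dt) * [p_u * V(k+1, j+1) + p_m * V(k+1, j) + p_d * V(k+1, j-1)]
  V(1,-1) = exp(-r*dt) * [p_u*0.070000 + p_m*0.000000 + p_d*0.000000] = 0.008461
  V(1,+0) = exp(-r*dt) * [p_u*1.104278 + p_m*0.070000 + p_d*0.000000] = 0.179080
  V(1,+1) = exp(-r*dt) * [p_u*3.208286 + p_m*1.104278 + p_d*0.070000] = 1.121574
  V(0,+0) = exp(-r*dt) * [p_u*1.121574 + p_m*0.179080 + p_d*0.008461] = 0.253970

Answer: Price = V(0,0) = 0.2540
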